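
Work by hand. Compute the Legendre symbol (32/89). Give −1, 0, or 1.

Euler's criterion: (32/89) ≡ 32^44 (mod 89).
32^2 ≡ 45 (mod 89)
32^4 ≡ 67 (mod 89)
32^8 ≡ 39 (mod 89)
32^16 ≡ 8 (mod 89)
32^32 ≡ 64 (mod 89)
32^44 = 32^(32+8+4) ≡ 1 (mod 89).
Result is 1, so (32/89) = 1.

1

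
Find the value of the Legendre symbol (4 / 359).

1

Euler's criterion: (4/359) ≡ 4^179 (mod 359).
4^2 ≡ 16 (mod 359)
4^4 ≡ 256 (mod 359)
4^8 ≡ 198 (mod 359)
4^16 ≡ 73 (mod 359)
4^32 ≡ 303 (mod 359)
4^64 ≡ 264 (mod 359)
4^128 ≡ 50 (mod 359)
4^179 = 4^(128+32+16+2+1) ≡ 1 (mod 359).
Result is 1, so (4/359) = 1.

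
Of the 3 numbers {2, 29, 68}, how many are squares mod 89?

2

(2/89) = +1 → QR.
(29/89) = -1 → non-residue.
(68/89) = +1 → QR.
Total quadratic residues among the 3: 2.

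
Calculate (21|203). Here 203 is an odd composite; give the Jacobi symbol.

Reciprocity: 21 ≡ 1 and 203 ≡ 3 (mod 4), so (21/203) = +(203/21).
Reduce top mod 21: now compute (14/21).
Pull out 2: since 21 ≡ 5 (mod 8), (2/21) = -1.
Reciprocity: 7 ≡ 3 and 21 ≡ 1 (mod 4), so (7/21) = +(21/7).
Reduce top mod 7: now compute (0/7).
Top reduces to 0: gcd > 1, so the symbol is 0.

0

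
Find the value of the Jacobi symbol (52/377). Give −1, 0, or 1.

Pull out 2^2: since 377 ≡ 1 (mod 8), (2/377) = +1, so (2/377)^2 = +1.
Reciprocity: 13 ≡ 1 and 377 ≡ 1 (mod 4), so (13/377) = +(377/13).
Reduce top mod 13: now compute (0/13).
Top reduces to 0: gcd > 1, so the symbol is 0.

0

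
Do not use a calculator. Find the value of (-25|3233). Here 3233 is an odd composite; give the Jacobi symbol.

First reduce: -25 ≡ 3208 (mod 3233).
Pull out 2^3: since 3233 ≡ 1 (mod 8), (2/3233) = +1, so (2/3233)^3 = +1.
Reciprocity: 401 ≡ 1 and 3233 ≡ 1 (mod 4), so (401/3233) = +(3233/401).
Reduce top mod 401: now compute (25/401).
Reciprocity: 25 ≡ 1 and 401 ≡ 1 (mod 4), so (25/401) = +(401/25).
Reduce top mod 25: now compute (1/25).
Reached (1/25) = 1. Collecting the sign flips along the way, the symbol is +1.

1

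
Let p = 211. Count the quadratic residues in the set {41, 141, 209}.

1

(41/211) = -1 → non-residue.
(141/211) = -1 → non-residue.
(209/211) = +1 → QR.
Total quadratic residues among the 3: 1.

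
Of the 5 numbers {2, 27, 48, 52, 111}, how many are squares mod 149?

(2/149) = -1 → non-residue.
(27/149) = -1 → non-residue.
(48/149) = -1 → non-residue.
(52/149) = -1 → non-residue.
(111/149) = -1 → non-residue.
Total quadratic residues among the 5: 0.

0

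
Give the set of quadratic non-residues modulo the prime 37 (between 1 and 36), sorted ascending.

Square k = 1,…,18 (k and 37−k give the same square):
1²=1, 2²=4, 3²=9, 4²=16, 5²=25, 6²=36, 7²≡12, 8²≡27, 9²≡7, 10²≡26, 11²≡10, 12²≡33, 13²≡21, 14²≡11, 15²≡3, 16²≡34, 17²≡30, 18²≡28 (mod 37).
The residues are {1, 3, 4, 7, 9, 10, 11, 12, 16, 21, 25, 26, 27, 28, 30, 33, 34, 36}; the non-residues are the remaining 18 nonzero classes.

2, 5, 6, 8, 13, 14, 15, 17, 18, 19, 20, 22, 23, 24, 29, 31, 32, 35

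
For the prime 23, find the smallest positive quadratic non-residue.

5

(2/23) = +1, so 2 is a residue.
(3/23) = +1, so 3 is a residue.
(4/23) = +1, so 4 is a residue.
(5/23) = −1, so 5 is the smallest positive non-residue mod 23.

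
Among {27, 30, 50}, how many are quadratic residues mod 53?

0

(27/53) = -1 → non-residue.
(30/53) = -1 → non-residue.
(50/53) = -1 → non-residue.
Total quadratic residues among the 3: 0.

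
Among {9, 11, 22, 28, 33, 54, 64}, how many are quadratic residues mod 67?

(9/67) = +1 → QR.
(11/67) = -1 → non-residue.
(22/67) = +1 → QR.
(28/67) = -1 → non-residue.
(33/67) = +1 → QR.
(54/67) = +1 → QR.
(64/67) = +1 → QR.
Total quadratic residues among the 7: 5.

5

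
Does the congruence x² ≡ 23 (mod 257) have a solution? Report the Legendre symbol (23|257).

Reciprocity: 23 ≡ 3 and 257 ≡ 1 (mod 4), so (23/257) = +(257/23).
Reduce top mod 23: now compute (4/23).
Pull out 2^2: since 23 ≡ 7 (mod 8), (2/23) = +1, so (2/23)^2 = +1.
Reached (1/23) = 1. Collecting the sign flips along the way, the symbol is +1.

1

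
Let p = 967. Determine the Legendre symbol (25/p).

1

Reciprocity: 25 ≡ 1 and 967 ≡ 3 (mod 4), so (25/967) = +(967/25).
Reduce top mod 25: now compute (17/25).
Reciprocity: 17 ≡ 1 and 25 ≡ 1 (mod 4), so (17/25) = +(25/17).
Reduce top mod 17: now compute (8/17).
Pull out 2^3: since 17 ≡ 1 (mod 8), (2/17) = +1, so (2/17)^3 = +1.
Reached (1/17) = 1. Collecting the sign flips along the way, the symbol is +1.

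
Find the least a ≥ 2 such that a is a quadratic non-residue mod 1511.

11

(2/1511) = +1, so 2 is a residue.
(3/1511) = +1, so 3 is a residue.
(4/1511) = +1, so 4 is a residue.
(5/1511) = +1, so 5 is a residue.
(6/1511) = +1, so 6 is a residue.
(7/1511) = +1, so 7 is a residue.
(8/1511) = +1, so 8 is a residue.
(9/1511) = +1, so 9 is a residue.
(10/1511) = +1, so 10 is a residue.
(11/1511) = −1, so 11 is the smallest positive non-residue mod 1511.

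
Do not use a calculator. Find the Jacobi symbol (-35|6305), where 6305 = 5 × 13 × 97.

First reduce: -35 ≡ 6270 (mod 6305).
Pull out 2: since 6305 ≡ 1 (mod 8), (2/6305) = +1.
Reciprocity: 3135 ≡ 3 and 6305 ≡ 1 (mod 4), so (3135/6305) = +(6305/3135).
Reduce top mod 3135: now compute (35/3135).
Reciprocity: 35 ≡ 3 and 3135 ≡ 3 (mod 4), so (35/3135) = −(3135/35).
Reduce top mod 35: now compute (20/35).
Pull out 2^2: since 35 ≡ 3 (mod 8), (2/35) = -1, so (2/35)^2 = +1.
Reciprocity: 5 ≡ 1 and 35 ≡ 3 (mod 4), so (5/35) = +(35/5).
Reduce top mod 5: now compute (0/5).
Top reduces to 0: gcd > 1, so the symbol is 0.

0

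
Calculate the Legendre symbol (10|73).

Pull out 2: since 73 ≡ 1 (mod 8), (2/73) = +1.
Reciprocity: 5 ≡ 1 and 73 ≡ 1 (mod 4), so (5/73) = +(73/5).
Reduce top mod 5: now compute (3/5).
Reciprocity: 3 ≡ 3 and 5 ≡ 1 (mod 4), so (3/5) = +(5/3).
Reduce top mod 3: now compute (2/3).
Pull out 2: since 3 ≡ 3 (mod 8), (2/3) = -1.
Reached (1/3) = 1. Collecting the sign flips along the way, the symbol is -1.

-1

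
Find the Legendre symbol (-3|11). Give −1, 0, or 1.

First reduce: -3 ≡ 8 (mod 11).
Pull out 2^3: since 11 ≡ 3 (mod 8), (2/11) = -1, so (2/11)^3 = -1.
Reached (1/11) = 1. Collecting the sign flips along the way, the symbol is -1.

-1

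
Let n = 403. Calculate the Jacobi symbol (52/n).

Pull out 2^2: since 403 ≡ 3 (mod 8), (2/403) = -1, so (2/403)^2 = +1.
Reciprocity: 13 ≡ 1 and 403 ≡ 3 (mod 4), so (13/403) = +(403/13).
Reduce top mod 13: now compute (0/13).
Top reduces to 0: gcd > 1, so the symbol is 0.

0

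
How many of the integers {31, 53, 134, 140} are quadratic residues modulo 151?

(31/151) = +1 → QR.
(53/151) = -1 → non-residue.
(134/151) = -1 → non-residue.
(140/151) = -1 → non-residue.
Total quadratic residues among the 4: 1.

1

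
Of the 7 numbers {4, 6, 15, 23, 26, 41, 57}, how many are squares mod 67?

5

(4/67) = +1 → QR.
(6/67) = +1 → QR.
(15/67) = +1 → QR.
(23/67) = +1 → QR.
(26/67) = +1 → QR.
(41/67) = -1 → non-residue.
(57/67) = -1 → non-residue.
Total quadratic residues among the 7: 5.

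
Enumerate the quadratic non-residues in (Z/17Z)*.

3 5 6 7 10 11 12 14

Square k = 1,…,8 (k and 17−k give the same square):
1²=1, 2²=4, 3²=9, 4²=16, 5²≡8, 6²≡2, 7²≡15, 8²≡13 (mod 17).
The residues are {1, 2, 4, 8, 9, 13, 15, 16}; the non-residues are the remaining 8 nonzero classes.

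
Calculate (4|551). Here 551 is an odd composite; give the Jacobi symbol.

1

Pull out 2^2: since 551 ≡ 7 (mod 8), (2/551) = +1, so (2/551)^2 = +1.
Reached (1/551) = 1. Collecting the sign flips along the way, the symbol is +1.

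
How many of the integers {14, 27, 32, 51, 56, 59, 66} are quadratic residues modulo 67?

(14/67) = +1 → QR.
(27/67) = -1 → non-residue.
(32/67) = -1 → non-residue.
(51/67) = -1 → non-residue.
(56/67) = +1 → QR.
(59/67) = +1 → QR.
(66/67) = -1 → non-residue.
Total quadratic residues among the 7: 3.

3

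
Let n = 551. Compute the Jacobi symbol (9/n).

Reciprocity: 9 ≡ 1 and 551 ≡ 3 (mod 4), so (9/551) = +(551/9).
Reduce top mod 9: now compute (2/9).
Pull out 2: since 9 ≡ 1 (mod 8), (2/9) = +1.
Reached (1/9) = 1. Collecting the sign flips along the way, the symbol is +1.

1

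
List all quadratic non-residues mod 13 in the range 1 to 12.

Square k = 1,…,6 (k and 13−k give the same square):
1²=1, 2²=4, 3²=9, 4²≡3, 5²≡12, 6²≡10 (mod 13).
The residues are {1, 3, 4, 9, 10, 12}; the non-residues are the remaining 6 nonzero classes.

2, 5, 6, 7, 8, 11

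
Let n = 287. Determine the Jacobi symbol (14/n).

0

Pull out 2: since 287 ≡ 7 (mod 8), (2/287) = +1.
Reciprocity: 7 ≡ 3 and 287 ≡ 3 (mod 4), so (7/287) = −(287/7).
Reduce top mod 7: now compute (0/7).
Top reduces to 0: gcd > 1, so the symbol is 0.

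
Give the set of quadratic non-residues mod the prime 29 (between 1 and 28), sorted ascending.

Square k = 1,…,14 (k and 29−k give the same square):
1²=1, 2²=4, 3²=9, 4²=16, 5²=25, 6²≡7, 7²≡20, 8²≡6, 9²≡23, 10²≡13, 11²≡5, 12²≡28, 13²≡24, 14²≡22 (mod 29).
The residues are {1, 4, 5, 6, 7, 9, 13, 16, 20, 22, 23, 24, 25, 28}; the non-residues are the remaining 14 nonzero classes.

2 3 8 10 11 12 14 15 17 18 19 21 26 27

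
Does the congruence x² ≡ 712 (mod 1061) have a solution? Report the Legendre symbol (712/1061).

Pull out 2^3: since 1061 ≡ 5 (mod 8), (2/1061) = -1, so (2/1061)^3 = -1.
Reciprocity: 89 ≡ 1 and 1061 ≡ 1 (mod 4), so (89/1061) = +(1061/89).
Reduce top mod 89: now compute (82/89).
Pull out 2: since 89 ≡ 1 (mod 8), (2/89) = +1.
Reciprocity: 41 ≡ 1 and 89 ≡ 1 (mod 4), so (41/89) = +(89/41).
Reduce top mod 41: now compute (7/41).
Reciprocity: 7 ≡ 3 and 41 ≡ 1 (mod 4), so (7/41) = +(41/7).
Reduce top mod 7: now compute (6/7).
Pull out 2: since 7 ≡ 7 (mod 8), (2/7) = +1.
Reciprocity: 3 ≡ 3 and 7 ≡ 3 (mod 4), so (3/7) = −(7/3).
Reduce top mod 3: now compute (1/3).
Reached (1/3) = 1. Collecting the sign flips along the way, the symbol is +1.

1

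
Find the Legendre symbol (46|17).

Euler's criterion: (46/17) ≡ 12^8 (mod 17).
12^2 ≡ 8 (mod 17)
12^4 ≡ 13 (mod 17)
12^8 ≡ 16 (mod 17)
12^8 = 12^(8) ≡ 16 (mod 17).
Result is 16 ≡ −1, so (46/17) = −1.

-1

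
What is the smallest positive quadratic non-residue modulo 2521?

11

(2/2521) = +1, so 2 is a residue.
(3/2521) = +1, so 3 is a residue.
(4/2521) = +1, so 4 is a residue.
(5/2521) = +1, so 5 is a residue.
(6/2521) = +1, so 6 is a residue.
(7/2521) = +1, so 7 is a residue.
(8/2521) = +1, so 8 is a residue.
(9/2521) = +1, so 9 is a residue.
(10/2521) = +1, so 10 is a residue.
(11/2521) = −1, so 11 is the smallest positive non-residue mod 2521.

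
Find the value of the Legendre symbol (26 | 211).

Pull out 2: since 211 ≡ 3 (mod 8), (2/211) = -1.
Reciprocity: 13 ≡ 1 and 211 ≡ 3 (mod 4), so (13/211) = +(211/13).
Reduce top mod 13: now compute (3/13).
Reciprocity: 3 ≡ 3 and 13 ≡ 1 (mod 4), so (3/13) = +(13/3).
Reduce top mod 3: now compute (1/3).
Reached (1/3) = 1. Collecting the sign flips along the way, the symbol is -1.

-1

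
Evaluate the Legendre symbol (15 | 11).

Euler's criterion: (15/11) ≡ 4^5 (mod 11).
4^2 ≡ 5 (mod 11)
4^4 ≡ 3 (mod 11)
4^5 = 4^(4+1) ≡ 1 (mod 11).
Result is 1, so (15/11) = 1.

1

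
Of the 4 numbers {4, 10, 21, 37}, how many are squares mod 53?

(4/53) = +1 → QR.
(10/53) = +1 → QR.
(21/53) = -1 → non-residue.
(37/53) = +1 → QR.
Total quadratic residues among the 4: 3.

3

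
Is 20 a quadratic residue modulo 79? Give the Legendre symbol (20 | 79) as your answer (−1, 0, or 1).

Pull out 2^2: since 79 ≡ 7 (mod 8), (2/79) = +1, so (2/79)^2 = +1.
Reciprocity: 5 ≡ 1 and 79 ≡ 3 (mod 4), so (5/79) = +(79/5).
Reduce top mod 5: now compute (4/5).
Pull out 2^2: since 5 ≡ 5 (mod 8), (2/5) = -1, so (2/5)^2 = +1.
Reached (1/5) = 1. Collecting the sign flips along the way, the symbol is +1.

1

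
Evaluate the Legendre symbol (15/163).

1

Reciprocity: 15 ≡ 3 and 163 ≡ 3 (mod 4), so (15/163) = −(163/15).
Reduce top mod 15: now compute (13/15).
Reciprocity: 13 ≡ 1 and 15 ≡ 3 (mod 4), so (13/15) = +(15/13).
Reduce top mod 13: now compute (2/13).
Pull out 2: since 13 ≡ 5 (mod 8), (2/13) = -1.
Reached (1/13) = 1. Collecting the sign flips along the way, the symbol is +1.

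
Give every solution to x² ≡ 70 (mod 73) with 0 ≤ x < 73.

17, 56

73 ≡ 1 (mod 4), so we find a root by search.
Trying successive values, 17² = 289 ≡ 70 (mod 73). The other root is 73 − 17 = 56.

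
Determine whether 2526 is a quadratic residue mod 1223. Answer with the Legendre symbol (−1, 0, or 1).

First reduce: 2526 ≡ 80 (mod 1223).
Pull out 2^4: since 1223 ≡ 7 (mod 8), (2/1223) = +1, so (2/1223)^4 = +1.
Reciprocity: 5 ≡ 1 and 1223 ≡ 3 (mod 4), so (5/1223) = +(1223/5).
Reduce top mod 5: now compute (3/5).
Reciprocity: 3 ≡ 3 and 5 ≡ 1 (mod 4), so (3/5) = +(5/3).
Reduce top mod 3: now compute (2/3).
Pull out 2: since 3 ≡ 3 (mod 8), (2/3) = -1.
Reached (1/3) = 1. Collecting the sign flips along the way, the symbol is -1.

-1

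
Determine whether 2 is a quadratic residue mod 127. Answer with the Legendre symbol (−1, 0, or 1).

1

Pull out 2: since 127 ≡ 7 (mod 8), (2/127) = +1.
Reached (1/127) = 1. Collecting the sign flips along the way, the symbol is +1.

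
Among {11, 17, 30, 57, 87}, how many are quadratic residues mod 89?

4

(11/89) = +1 → QR.
(17/89) = +1 → QR.
(30/89) = -1 → non-residue.
(57/89) = +1 → QR.
(87/89) = +1 → QR.
Total quadratic residues among the 5: 4.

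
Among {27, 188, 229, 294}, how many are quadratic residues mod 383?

(27/383) = +1 → QR.
(188/383) = -1 → non-residue.
(229/383) = +1 → QR.
(294/383) = +1 → QR.
Total quadratic residues among the 4: 3.

3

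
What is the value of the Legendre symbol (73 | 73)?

0

First reduce: 73 ≡ 0 (mod 73).
Top reduces to 0: gcd > 1, so the symbol is 0.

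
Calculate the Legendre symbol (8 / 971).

Euler's criterion: (8/971) ≡ 8^485 (mod 971).
8^2 ≡ 64 (mod 971)
8^4 ≡ 212 (mod 971)
8^8 ≡ 278 (mod 971)
8^16 ≡ 575 (mod 971)
8^32 ≡ 485 (mod 971)
8^64 ≡ 243 (mod 971)
8^128 ≡ 789 (mod 971)
8^256 ≡ 110 (mod 971)
8^485 = 8^(256+128+64+32+4+1) ≡ 970 (mod 971).
Result is 970 ≡ −1, so (8/971) = −1.

-1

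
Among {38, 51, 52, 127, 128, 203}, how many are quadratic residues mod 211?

(38/211) = -1 → non-residue.
(51/211) = +1 → QR.
(52/211) = +1 → QR.
(127/211) = -1 → non-residue.
(128/211) = -1 → non-residue.
(203/211) = +1 → QR.
Total quadratic residues among the 6: 3.

3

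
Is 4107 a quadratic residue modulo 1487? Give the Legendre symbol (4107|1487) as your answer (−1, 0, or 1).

First reduce: 4107 ≡ 1133 (mod 1487).
Reciprocity: 1133 ≡ 1 and 1487 ≡ 3 (mod 4), so (1133/1487) = +(1487/1133).
Reduce top mod 1133: now compute (354/1133).
Pull out 2: since 1133 ≡ 5 (mod 8), (2/1133) = -1.
Reciprocity: 177 ≡ 1 and 1133 ≡ 1 (mod 4), so (177/1133) = +(1133/177).
Reduce top mod 177: now compute (71/177).
Reciprocity: 71 ≡ 3 and 177 ≡ 1 (mod 4), so (71/177) = +(177/71).
Reduce top mod 71: now compute (35/71).
Reciprocity: 35 ≡ 3 and 71 ≡ 3 (mod 4), so (35/71) = −(71/35).
Reduce top mod 35: now compute (1/35).
Reached (1/35) = 1. Collecting the sign flips along the way, the symbol is +1.

1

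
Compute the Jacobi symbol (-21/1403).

First reduce: -21 ≡ 1382 (mod 1403).
Pull out 2: since 1403 ≡ 3 (mod 8), (2/1403) = -1.
Reciprocity: 691 ≡ 3 and 1403 ≡ 3 (mod 4), so (691/1403) = −(1403/691).
Reduce top mod 691: now compute (21/691).
Reciprocity: 21 ≡ 1 and 691 ≡ 3 (mod 4), so (21/691) = +(691/21).
Reduce top mod 21: now compute (19/21).
Reciprocity: 19 ≡ 3 and 21 ≡ 1 (mod 4), so (19/21) = +(21/19).
Reduce top mod 19: now compute (2/19).
Pull out 2: since 19 ≡ 3 (mod 8), (2/19) = -1.
Reached (1/19) = 1. Collecting the sign flips along the way, the symbol is -1.

-1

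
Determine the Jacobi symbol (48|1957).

1

Pull out 2^4: since 1957 ≡ 5 (mod 8), (2/1957) = -1, so (2/1957)^4 = +1.
Reciprocity: 3 ≡ 3 and 1957 ≡ 1 (mod 4), so (3/1957) = +(1957/3).
Reduce top mod 3: now compute (1/3).
Reached (1/3) = 1. Collecting the sign flips along the way, the symbol is +1.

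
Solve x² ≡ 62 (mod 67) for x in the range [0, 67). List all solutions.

Since 67 ≡ 3 (mod 4), a square root of 62 is 62^((67+1)/4) = 62^17 mod 67.
Repeated squaring: 62^2≡25, 62^4≡22, 62^8≡15, 62^16≡24 (mod 67).
62^17 = 62^(16+1) ≡ 14 (mod 67).
Check: 14² = 196 ≡ 62 (mod 67). The two roots are 14 and 53.

14, 53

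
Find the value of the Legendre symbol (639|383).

1

Euler's criterion: (639/383) ≡ 256^191 (mod 383).
256^2 ≡ 43 (mod 383)
256^4 ≡ 317 (mod 383)
256^8 ≡ 143 (mod 383)
256^16 ≡ 150 (mod 383)
256^32 ≡ 286 (mod 383)
256^64 ≡ 217 (mod 383)
256^128 ≡ 363 (mod 383)
256^191 = 256^(128+32+16+8+4+2+1) ≡ 1 (mod 383).
Result is 1, so (639/383) = 1.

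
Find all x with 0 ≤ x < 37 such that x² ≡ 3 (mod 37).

37 ≡ 1 (mod 4), so we find a root by search.
Trying successive values, 15² = 225 ≡ 3 (mod 37). The other root is 37 − 15 = 22.

15, 22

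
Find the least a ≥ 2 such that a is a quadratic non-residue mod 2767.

3

(2/2767) = +1, so 2 is a residue.
(3/2767) = −1, so 3 is the smallest positive non-residue mod 2767.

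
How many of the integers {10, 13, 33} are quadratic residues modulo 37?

(10/37) = +1 → QR.
(13/37) = -1 → non-residue.
(33/37) = +1 → QR.
Total quadratic residues among the 3: 2.

2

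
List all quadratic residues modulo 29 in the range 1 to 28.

Square k = 1,…,14 (k and 29−k give the same square):
1²=1, 2²=4, 3²=9, 4²=16, 5²=25, 6²≡7, 7²≡20, 8²≡6, 9²≡23, 10²≡13, 11²≡5, 12²≡28, 13²≡24, 14²≡22 (mod 29).
So the quadratic residues mod 29 are {1, 4, 5, 6, 7, 9, 13, 16, 20, 22, 23, 24, 25, 28}.

1, 4, 5, 6, 7, 9, 13, 16, 20, 22, 23, 24, 25, 28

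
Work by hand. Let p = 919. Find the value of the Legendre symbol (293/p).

Euler's criterion: (293/919) ≡ 293^459 (mod 919).
293^2 ≡ 382 (mod 919)
293^4 ≡ 722 (mod 919)
293^8 ≡ 211 (mod 919)
293^16 ≡ 409 (mod 919)
293^32 ≡ 23 (mod 919)
293^64 ≡ 529 (mod 919)
293^128 ≡ 465 (mod 919)
293^256 ≡ 260 (mod 919)
293^459 = 293^(256+128+64+8+2+1) ≡ 1 (mod 919).
Result is 1, so (293/919) = 1.

1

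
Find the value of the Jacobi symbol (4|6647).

1

Pull out 2^2: since 6647 ≡ 7 (mod 8), (2/6647) = +1, so (2/6647)^2 = +1.
Reached (1/6647) = 1. Collecting the sign flips along the way, the symbol is +1.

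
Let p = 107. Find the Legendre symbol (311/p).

-1

First reduce: 311 ≡ 97 (mod 107).
Reciprocity: 97 ≡ 1 and 107 ≡ 3 (mod 4), so (97/107) = +(107/97).
Reduce top mod 97: now compute (10/97).
Pull out 2: since 97 ≡ 1 (mod 8), (2/97) = +1.
Reciprocity: 5 ≡ 1 and 97 ≡ 1 (mod 4), so (5/97) = +(97/5).
Reduce top mod 5: now compute (2/5).
Pull out 2: since 5 ≡ 5 (mod 8), (2/5) = -1.
Reached (1/5) = 1. Collecting the sign flips along the way, the symbol is -1.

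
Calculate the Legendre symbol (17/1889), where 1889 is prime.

1

Reciprocity: 17 ≡ 1 and 1889 ≡ 1 (mod 4), so (17/1889) = +(1889/17).
Reduce top mod 17: now compute (2/17).
Pull out 2: since 17 ≡ 1 (mod 8), (2/17) = +1.
Reached (1/17) = 1. Collecting the sign flips along the way, the symbol is +1.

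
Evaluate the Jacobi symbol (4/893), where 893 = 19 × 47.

1

Pull out 2^2: since 893 ≡ 5 (mod 8), (2/893) = -1, so (2/893)^2 = +1.
Reached (1/893) = 1. Collecting the sign flips along the way, the symbol is +1.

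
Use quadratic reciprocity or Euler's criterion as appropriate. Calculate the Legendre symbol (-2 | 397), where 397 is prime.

First reduce: -2 ≡ 395 (mod 397).
Reciprocity: 395 ≡ 3 and 397 ≡ 1 (mod 4), so (395/397) = +(397/395).
Reduce top mod 395: now compute (2/395).
Pull out 2: since 395 ≡ 3 (mod 8), (2/395) = -1.
Reached (1/395) = 1. Collecting the sign flips along the way, the symbol is -1.

-1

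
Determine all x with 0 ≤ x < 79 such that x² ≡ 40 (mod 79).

35, 44

Since 79 ≡ 3 (mod 4), a square root of 40 is 40^((79+1)/4) = 40^20 mod 79.
Repeated squaring: 40^2≡20, 40^4≡5, 40^8≡25, 40^16≡72 (mod 79).
40^20 = 40^(16+4) ≡ 44 (mod 79).
Check: 44² = 1936 ≡ 40 (mod 79). The two roots are 35 and 44.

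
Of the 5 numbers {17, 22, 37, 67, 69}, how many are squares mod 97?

(17/97) = -1 → non-residue.
(22/97) = +1 → QR.
(37/97) = -1 → non-residue.
(67/97) = -1 → non-residue.
(69/97) = -1 → non-residue.
Total quadratic residues among the 5: 1.

1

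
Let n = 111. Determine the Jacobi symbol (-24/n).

First reduce: -24 ≡ 87 (mod 111).
Reciprocity: 87 ≡ 3 and 111 ≡ 3 (mod 4), so (87/111) = −(111/87).
Reduce top mod 87: now compute (24/87).
Pull out 2^3: since 87 ≡ 7 (mod 8), (2/87) = +1, so (2/87)^3 = +1.
Reciprocity: 3 ≡ 3 and 87 ≡ 3 (mod 4), so (3/87) = −(87/3).
Reduce top mod 3: now compute (0/3).
Top reduces to 0: gcd > 1, so the symbol is 0.

0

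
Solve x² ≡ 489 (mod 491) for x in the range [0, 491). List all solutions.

Since 491 ≡ 3 (mod 4), a square root of 489 is 489^((491+1)/4) = 489^123 mod 491.
Repeated squaring: 489^2≡4, 489^4≡16, 489^8≡256, 489^16≡233, 489^32≡279, 489^64≡263 (mod 491).
489^123 = 489^(64+32+16+8+2+1) ≡ 94 (mod 491).
Check: 94² = 8836 ≡ 489 (mod 491). The two roots are 94 and 397.

94, 397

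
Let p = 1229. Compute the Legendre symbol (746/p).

1

Pull out 2: since 1229 ≡ 5 (mod 8), (2/1229) = -1.
Reciprocity: 373 ≡ 1 and 1229 ≡ 1 (mod 4), so (373/1229) = +(1229/373).
Reduce top mod 373: now compute (110/373).
Pull out 2: since 373 ≡ 5 (mod 8), (2/373) = -1.
Reciprocity: 55 ≡ 3 and 373 ≡ 1 (mod 4), so (55/373) = +(373/55).
Reduce top mod 55: now compute (43/55).
Reciprocity: 43 ≡ 3 and 55 ≡ 3 (mod 4), so (43/55) = −(55/43).
Reduce top mod 43: now compute (12/43).
Pull out 2^2: since 43 ≡ 3 (mod 8), (2/43) = -1, so (2/43)^2 = +1.
Reciprocity: 3 ≡ 3 and 43 ≡ 3 (mod 4), so (3/43) = −(43/3).
Reduce top mod 3: now compute (1/3).
Reached (1/3) = 1. Collecting the sign flips along the way, the symbol is +1.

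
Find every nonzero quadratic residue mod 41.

1,2,4,5,8,9,10,16,18,20,21,23,25,31,32,33,36,37,39,40

Square k = 1,…,20 (k and 41−k give the same square):
1²=1, 2²=4, 3²=9, 4²=16, 5²=25, 6²=36, 7²≡8, 8²≡23, 9²≡40, 10²≡18, 11²≡39, 12²≡21, 13²≡5, 14²≡32, 15²≡20, 16²≡10, 17²≡2, 18²≡37, 19²≡33, 20²≡31 (mod 41).
So the quadratic residues mod 41 are {1, 2, 4, 5, 8, 9, 10, 16, 18, 20, 21, 23, 25, 31, 32, 33, 36, 37, 39, 40}.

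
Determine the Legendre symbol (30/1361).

Pull out 2: since 1361 ≡ 1 (mod 8), (2/1361) = +1.
Reciprocity: 15 ≡ 3 and 1361 ≡ 1 (mod 4), so (15/1361) = +(1361/15).
Reduce top mod 15: now compute (11/15).
Reciprocity: 11 ≡ 3 and 15 ≡ 3 (mod 4), so (11/15) = −(15/11).
Reduce top mod 11: now compute (4/11).
Pull out 2^2: since 11 ≡ 3 (mod 8), (2/11) = -1, so (2/11)^2 = +1.
Reached (1/11) = 1. Collecting the sign flips along the way, the symbol is -1.

-1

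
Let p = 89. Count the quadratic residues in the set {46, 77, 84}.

1

(46/89) = -1 → non-residue.
(77/89) = -1 → non-residue.
(84/89) = +1 → QR.
Total quadratic residues among the 3: 1.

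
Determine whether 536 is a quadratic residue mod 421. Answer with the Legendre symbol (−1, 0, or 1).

-1

First reduce: 536 ≡ 115 (mod 421).
Reciprocity: 115 ≡ 3 and 421 ≡ 1 (mod 4), so (115/421) = +(421/115).
Reduce top mod 115: now compute (76/115).
Pull out 2^2: since 115 ≡ 3 (mod 8), (2/115) = -1, so (2/115)^2 = +1.
Reciprocity: 19 ≡ 3 and 115 ≡ 3 (mod 4), so (19/115) = −(115/19).
Reduce top mod 19: now compute (1/19).
Reached (1/19) = 1. Collecting the sign flips along the way, the symbol is -1.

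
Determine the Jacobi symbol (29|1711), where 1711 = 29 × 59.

Reciprocity: 29 ≡ 1 and 1711 ≡ 3 (mod 4), so (29/1711) = +(1711/29).
Reduce top mod 29: now compute (0/29).
Top reduces to 0: gcd > 1, so the symbol is 0.

0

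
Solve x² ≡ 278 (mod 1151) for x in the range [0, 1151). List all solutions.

Since 1151 ≡ 3 (mod 4), a square root of 278 is 278^((1151+1)/4) = 278^288 mod 1151.
Repeated squaring: 278^2≡167, 278^4≡265, 278^8≡14, 278^16≡196, 278^32≡433, 278^64≡1027, 278^128≡413, 278^256≡221 (mod 1151).
278^288 = 278^(256+32) ≡ 160 (mod 1151).
Check: 160² = 25600 ≡ 278 (mod 1151). The two roots are 160 and 991.

160, 991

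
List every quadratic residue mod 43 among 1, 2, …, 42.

Square k = 1,…,21 (k and 43−k give the same square):
1²=1, 2²=4, 3²=9, 4²=16, 5²=25, 6²=36, 7²≡6, 8²≡21, 9²≡38, 10²≡14, 11²≡35, 12²≡15, 13²≡40, 14²≡24, 15²≡10, 16²≡41, 17²≡31, 18²≡23, 19²≡17, 20²≡13, 21²≡11 (mod 43).
So the quadratic residues mod 43 are {1, 4, 6, 9, 10, 11, 13, 14, 15, 16, 17, 21, 23, 24, 25, 31, 35, 36, 38, 40, 41}.

1,4,6,9,10,11,13,14,15,16,17,21,23,24,25,31,35,36,38,40,41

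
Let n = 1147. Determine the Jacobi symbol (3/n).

Reciprocity: 3 ≡ 3 and 1147 ≡ 3 (mod 4), so (3/1147) = −(1147/3).
Reduce top mod 3: now compute (1/3).
Reached (1/3) = 1. Collecting the sign flips along the way, the symbol is -1.

-1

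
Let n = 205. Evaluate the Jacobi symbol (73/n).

-1

Reciprocity: 73 ≡ 1 and 205 ≡ 1 (mod 4), so (73/205) = +(205/73).
Reduce top mod 73: now compute (59/73).
Reciprocity: 59 ≡ 3 and 73 ≡ 1 (mod 4), so (59/73) = +(73/59).
Reduce top mod 59: now compute (14/59).
Pull out 2: since 59 ≡ 3 (mod 8), (2/59) = -1.
Reciprocity: 7 ≡ 3 and 59 ≡ 3 (mod 4), so (7/59) = −(59/7).
Reduce top mod 7: now compute (3/7).
Reciprocity: 3 ≡ 3 and 7 ≡ 3 (mod 4), so (3/7) = −(7/3).
Reduce top mod 3: now compute (1/3).
Reached (1/3) = 1. Collecting the sign flips along the way, the symbol is -1.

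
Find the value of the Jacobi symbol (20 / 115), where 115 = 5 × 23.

0

Pull out 2^2: since 115 ≡ 3 (mod 8), (2/115) = -1, so (2/115)^2 = +1.
Reciprocity: 5 ≡ 1 and 115 ≡ 3 (mod 4), so (5/115) = +(115/5).
Reduce top mod 5: now compute (0/5).
Top reduces to 0: gcd > 1, so the symbol is 0.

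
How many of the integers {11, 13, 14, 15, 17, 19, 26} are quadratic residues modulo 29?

(11/29) = -1 → non-residue.
(13/29) = +1 → QR.
(14/29) = -1 → non-residue.
(15/29) = -1 → non-residue.
(17/29) = -1 → non-residue.
(19/29) = -1 → non-residue.
(26/29) = -1 → non-residue.
Total quadratic residues among the 7: 1.

1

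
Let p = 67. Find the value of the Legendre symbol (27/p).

-1

Euler's criterion: (27/67) ≡ 27^33 (mod 67).
27^2 ≡ 59 (mod 67)
27^4 ≡ 64 (mod 67)
27^8 ≡ 9 (mod 67)
27^16 ≡ 14 (mod 67)
27^32 ≡ 62 (mod 67)
27^33 = 27^(32+1) ≡ 66 (mod 67).
Result is 66 ≡ −1, so (27/67) = −1.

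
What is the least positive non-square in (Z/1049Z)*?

(2/1049) = +1, so 2 is a residue.
(3/1049) = −1, so 3 is the smallest positive non-residue mod 1049.

3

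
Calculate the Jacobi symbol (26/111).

-1

Pull out 2: since 111 ≡ 7 (mod 8), (2/111) = +1.
Reciprocity: 13 ≡ 1 and 111 ≡ 3 (mod 4), so (13/111) = +(111/13).
Reduce top mod 13: now compute (7/13).
Reciprocity: 7 ≡ 3 and 13 ≡ 1 (mod 4), so (7/13) = +(13/7).
Reduce top mod 7: now compute (6/7).
Pull out 2: since 7 ≡ 7 (mod 8), (2/7) = +1.
Reciprocity: 3 ≡ 3 and 7 ≡ 3 (mod 4), so (3/7) = −(7/3).
Reduce top mod 3: now compute (1/3).
Reached (1/3) = 1. Collecting the sign flips along the way, the symbol is -1.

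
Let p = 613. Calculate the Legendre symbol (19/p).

1

Euler's criterion: (19/613) ≡ 19^306 (mod 613).
19^2 ≡ 361 (mod 613)
19^4 ≡ 365 (mod 613)
19^8 ≡ 204 (mod 613)
19^16 ≡ 545 (mod 613)
19^32 ≡ 333 (mod 613)
19^64 ≡ 549 (mod 613)
19^128 ≡ 418 (mod 613)
19^256 ≡ 19 (mod 613)
19^306 = 19^(256+32+16+2) ≡ 1 (mod 613).
Result is 1, so (19/613) = 1.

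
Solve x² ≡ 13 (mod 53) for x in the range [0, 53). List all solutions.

53 ≡ 1 (mod 4), so we find a root by search.
Trying successive values, 15² = 225 ≡ 13 (mod 53). The other root is 53 − 15 = 38.

15, 38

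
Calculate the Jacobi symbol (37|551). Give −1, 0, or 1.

Reciprocity: 37 ≡ 1 and 551 ≡ 3 (mod 4), so (37/551) = +(551/37).
Reduce top mod 37: now compute (33/37).
Reciprocity: 33 ≡ 1 and 37 ≡ 1 (mod 4), so (33/37) = +(37/33).
Reduce top mod 33: now compute (4/33).
Pull out 2^2: since 33 ≡ 1 (mod 8), (2/33) = +1, so (2/33)^2 = +1.
Reached (1/33) = 1. Collecting the sign flips along the way, the symbol is +1.

1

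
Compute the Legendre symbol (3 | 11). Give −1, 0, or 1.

Euler's criterion: (3/11) ≡ 3^5 (mod 11).
3^2 ≡ 9 (mod 11)
3^4 ≡ 4 (mod 11)
3^5 = 3^(4+1) ≡ 1 (mod 11).
Result is 1, so (3/11) = 1.

1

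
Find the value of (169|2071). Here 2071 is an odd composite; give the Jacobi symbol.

Reciprocity: 169 ≡ 1 and 2071 ≡ 3 (mod 4), so (169/2071) = +(2071/169).
Reduce top mod 169: now compute (43/169).
Reciprocity: 43 ≡ 3 and 169 ≡ 1 (mod 4), so (43/169) = +(169/43).
Reduce top mod 43: now compute (40/43).
Pull out 2^3: since 43 ≡ 3 (mod 8), (2/43) = -1, so (2/43)^3 = -1.
Reciprocity: 5 ≡ 1 and 43 ≡ 3 (mod 4), so (5/43) = +(43/5).
Reduce top mod 5: now compute (3/5).
Reciprocity: 3 ≡ 3 and 5 ≡ 1 (mod 4), so (3/5) = +(5/3).
Reduce top mod 3: now compute (2/3).
Pull out 2: since 3 ≡ 3 (mod 8), (2/3) = -1.
Reached (1/3) = 1. Collecting the sign flips along the way, the symbol is +1.

1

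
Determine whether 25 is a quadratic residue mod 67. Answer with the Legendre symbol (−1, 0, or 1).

Reciprocity: 25 ≡ 1 and 67 ≡ 3 (mod 4), so (25/67) = +(67/25).
Reduce top mod 25: now compute (17/25).
Reciprocity: 17 ≡ 1 and 25 ≡ 1 (mod 4), so (17/25) = +(25/17).
Reduce top mod 17: now compute (8/17).
Pull out 2^3: since 17 ≡ 1 (mod 8), (2/17) = +1, so (2/17)^3 = +1.
Reached (1/17) = 1. Collecting the sign flips along the way, the symbol is +1.

1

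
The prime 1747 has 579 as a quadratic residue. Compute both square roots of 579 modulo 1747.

Since 1747 ≡ 3 (mod 4), a square root of 579 is 579^((1747+1)/4) = 579^437 mod 1747.
Repeated squaring: 579^2≡1564, 579^4≡296, 579^8≡266, 579^16≡876, 579^32≡443, 579^64≡585, 579^128≡1560, 579^256≡29 (mod 1747).
579^437 = 579^(256+128+32+16+4+1) ≡ 1316 (mod 1747).
Check: 1316² = 1731856 ≡ 579 (mod 1747). The two roots are 431 and 1316.

431, 1316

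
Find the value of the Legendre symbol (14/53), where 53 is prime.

-1

Pull out 2: since 53 ≡ 5 (mod 8), (2/53) = -1.
Reciprocity: 7 ≡ 3 and 53 ≡ 1 (mod 4), so (7/53) = +(53/7).
Reduce top mod 7: now compute (4/7).
Pull out 2^2: since 7 ≡ 7 (mod 8), (2/7) = +1, so (2/7)^2 = +1.
Reached (1/7) = 1. Collecting the sign flips along the way, the symbol is -1.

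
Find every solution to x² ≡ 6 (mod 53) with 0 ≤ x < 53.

18, 35

53 ≡ 1 (mod 4), so we find a root by search.
Trying successive values, 18² = 324 ≡ 6 (mod 53). The other root is 53 − 18 = 35.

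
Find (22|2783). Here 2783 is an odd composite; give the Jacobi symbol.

0

Pull out 2: since 2783 ≡ 7 (mod 8), (2/2783) = +1.
Reciprocity: 11 ≡ 3 and 2783 ≡ 3 (mod 4), so (11/2783) = −(2783/11).
Reduce top mod 11: now compute (0/11).
Top reduces to 0: gcd > 1, so the symbol is 0.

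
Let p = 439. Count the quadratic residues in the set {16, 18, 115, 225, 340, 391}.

4

(16/439) = +1 → QR.
(18/439) = +1 → QR.
(115/439) = -1 → non-residue.
(225/439) = +1 → QR.
(340/439) = -1 → non-residue.
(391/439) = +1 → QR.
Total quadratic residues among the 6: 4.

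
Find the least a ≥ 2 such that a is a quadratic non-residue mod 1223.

5

(2/1223) = +1, so 2 is a residue.
(3/1223) = +1, so 3 is a residue.
(4/1223) = +1, so 4 is a residue.
(5/1223) = −1, so 5 is the smallest positive non-residue mod 1223.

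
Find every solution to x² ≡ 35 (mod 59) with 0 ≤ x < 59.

25, 34

Since 59 ≡ 3 (mod 4), a square root of 35 is 35^((59+1)/4) = 35^15 mod 59.
Repeated squaring: 35^2≡45, 35^4≡19, 35^8≡7 (mod 59).
35^15 = 35^(8+4+2+1) ≡ 25 (mod 59).
Check: 25² = 625 ≡ 35 (mod 59). The two roots are 25 and 34.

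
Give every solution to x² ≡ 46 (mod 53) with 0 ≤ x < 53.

24, 29

53 ≡ 1 (mod 4), so we find a root by search.
Trying successive values, 24² = 576 ≡ 46 (mod 53). The other root is 53 − 24 = 29.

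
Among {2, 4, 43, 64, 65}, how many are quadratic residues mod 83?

3

(2/83) = -1 → non-residue.
(4/83) = +1 → QR.
(43/83) = -1 → non-residue.
(64/83) = +1 → QR.
(65/83) = +1 → QR.
Total quadratic residues among the 5: 3.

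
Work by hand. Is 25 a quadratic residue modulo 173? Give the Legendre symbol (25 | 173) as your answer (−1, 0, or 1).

1

Euler's criterion: (25/173) ≡ 25^86 (mod 173).
25^2 ≡ 106 (mod 173)
25^4 ≡ 164 (mod 173)
25^8 ≡ 81 (mod 173)
25^16 ≡ 160 (mod 173)
25^32 ≡ 169 (mod 173)
25^64 ≡ 16 (mod 173)
25^86 = 25^(64+16+4+2) ≡ 1 (mod 173).
Result is 1, so (25/173) = 1.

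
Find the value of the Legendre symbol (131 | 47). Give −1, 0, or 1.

1

First reduce: 131 ≡ 37 (mod 47).
Reciprocity: 37 ≡ 1 and 47 ≡ 3 (mod 4), so (37/47) = +(47/37).
Reduce top mod 37: now compute (10/37).
Pull out 2: since 37 ≡ 5 (mod 8), (2/37) = -1.
Reciprocity: 5 ≡ 1 and 37 ≡ 1 (mod 4), so (5/37) = +(37/5).
Reduce top mod 5: now compute (2/5).
Pull out 2: since 5 ≡ 5 (mod 8), (2/5) = -1.
Reached (1/5) = 1. Collecting the sign flips along the way, the symbol is +1.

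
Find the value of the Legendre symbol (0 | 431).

0

Top reduces to 0: gcd > 1, so the symbol is 0.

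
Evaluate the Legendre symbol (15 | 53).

1

Reciprocity: 15 ≡ 3 and 53 ≡ 1 (mod 4), so (15/53) = +(53/15).
Reduce top mod 15: now compute (8/15).
Pull out 2^3: since 15 ≡ 7 (mod 8), (2/15) = +1, so (2/15)^3 = +1.
Reached (1/15) = 1. Collecting the sign flips along the way, the symbol is +1.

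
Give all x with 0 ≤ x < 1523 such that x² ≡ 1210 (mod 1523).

Since 1523 ≡ 3 (mod 4), a square root of 1210 is 1210^((1523+1)/4) = 1210^381 mod 1523.
Repeated squaring: 1210^2≡497, 1210^4≡283, 1210^8≡893, 1210^16≡920, 1210^32≡1135, 1210^64≡1290, 1210^128≡984, 1210^256≡1151 (mod 1523).
1210^381 = 1210^(256+64+32+16+8+4+1) ≡ 810 (mod 1523).
Check: 810² = 656100 ≡ 1210 (mod 1523). The two roots are 713 and 810.

713, 810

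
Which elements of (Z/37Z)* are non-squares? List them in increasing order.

2 5 6 8 13 14 15 17 18 19 20 22 23 24 29 31 32 35

Square k = 1,…,18 (k and 37−k give the same square):
1²=1, 2²=4, 3²=9, 4²=16, 5²=25, 6²=36, 7²≡12, 8²≡27, 9²≡7, 10²≡26, 11²≡10, 12²≡33, 13²≡21, 14²≡11, 15²≡3, 16²≡34, 17²≡30, 18²≡28 (mod 37).
The residues are {1, 3, 4, 7, 9, 10, 11, 12, 16, 21, 25, 26, 27, 28, 30, 33, 34, 36}; the non-residues are the remaining 18 nonzero classes.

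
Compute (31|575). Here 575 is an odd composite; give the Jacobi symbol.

Reciprocity: 31 ≡ 3 and 575 ≡ 3 (mod 4), so (31/575) = −(575/31).
Reduce top mod 31: now compute (17/31).
Reciprocity: 17 ≡ 1 and 31 ≡ 3 (mod 4), so (17/31) = +(31/17).
Reduce top mod 17: now compute (14/17).
Pull out 2: since 17 ≡ 1 (mod 8), (2/17) = +1.
Reciprocity: 7 ≡ 3 and 17 ≡ 1 (mod 4), so (7/17) = +(17/7).
Reduce top mod 7: now compute (3/7).
Reciprocity: 3 ≡ 3 and 7 ≡ 3 (mod 4), so (3/7) = −(7/3).
Reduce top mod 3: now compute (1/3).
Reached (1/3) = 1. Collecting the sign flips along the way, the symbol is +1.

1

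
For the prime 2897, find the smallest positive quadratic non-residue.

(2/2897) = +1, so 2 is a residue.
(3/2897) = −1, so 3 is the smallest positive non-residue mod 2897.

3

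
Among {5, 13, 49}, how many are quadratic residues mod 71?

2

(5/71) = +1 → QR.
(13/71) = -1 → non-residue.
(49/71) = +1 → QR.
Total quadratic residues among the 3: 2.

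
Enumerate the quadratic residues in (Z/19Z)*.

1 4 5 6 7 9 11 16 17

Square k = 1,…,9 (k and 19−k give the same square):
1²=1, 2²=4, 3²=9, 4²=16, 5²≡6, 6²≡17, 7²≡11, 8²≡7, 9²≡5 (mod 19).
So the quadratic residues mod 19 are {1, 4, 5, 6, 7, 9, 11, 16, 17}.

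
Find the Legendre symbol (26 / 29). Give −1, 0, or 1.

-1

Pull out 2: since 29 ≡ 5 (mod 8), (2/29) = -1.
Reciprocity: 13 ≡ 1 and 29 ≡ 1 (mod 4), so (13/29) = +(29/13).
Reduce top mod 13: now compute (3/13).
Reciprocity: 3 ≡ 3 and 13 ≡ 1 (mod 4), so (3/13) = +(13/3).
Reduce top mod 3: now compute (1/3).
Reached (1/3) = 1. Collecting the sign flips along the way, the symbol is -1.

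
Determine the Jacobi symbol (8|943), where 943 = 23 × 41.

1

Pull out 2^3: since 943 ≡ 7 (mod 8), (2/943) = +1, so (2/943)^3 = +1.
Reached (1/943) = 1. Collecting the sign flips along the way, the symbol is +1.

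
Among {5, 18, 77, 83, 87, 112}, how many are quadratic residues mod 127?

2

(5/127) = -1 → non-residue.
(18/127) = +1 → QR.
(77/127) = -1 → non-residue.
(83/127) = -1 → non-residue.
(87/127) = +1 → QR.
(112/127) = -1 → non-residue.
Total quadratic residues among the 6: 2.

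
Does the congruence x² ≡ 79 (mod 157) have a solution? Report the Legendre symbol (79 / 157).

Reciprocity: 79 ≡ 3 and 157 ≡ 1 (mod 4), so (79/157) = +(157/79).
Reduce top mod 79: now compute (78/79).
Pull out 2: since 79 ≡ 7 (mod 8), (2/79) = +1.
Reciprocity: 39 ≡ 3 and 79 ≡ 3 (mod 4), so (39/79) = −(79/39).
Reduce top mod 39: now compute (1/39).
Reached (1/39) = 1. Collecting the sign flips along the way, the symbol is -1.

-1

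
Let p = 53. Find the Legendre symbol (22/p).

Euler's criterion: (22/53) ≡ 22^26 (mod 53).
22^2 ≡ 7 (mod 53)
22^4 ≡ 49 (mod 53)
22^8 ≡ 16 (mod 53)
22^16 ≡ 44 (mod 53)
22^26 = 22^(16+8+2) ≡ 52 (mod 53).
Result is 52 ≡ −1, so (22/53) = −1.

-1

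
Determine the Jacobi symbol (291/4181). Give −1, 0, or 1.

Reciprocity: 291 ≡ 3 and 4181 ≡ 1 (mod 4), so (291/4181) = +(4181/291).
Reduce top mod 291: now compute (107/291).
Reciprocity: 107 ≡ 3 and 291 ≡ 3 (mod 4), so (107/291) = −(291/107).
Reduce top mod 107: now compute (77/107).
Reciprocity: 77 ≡ 1 and 107 ≡ 3 (mod 4), so (77/107) = +(107/77).
Reduce top mod 77: now compute (30/77).
Pull out 2: since 77 ≡ 5 (mod 8), (2/77) = -1.
Reciprocity: 15 ≡ 3 and 77 ≡ 1 (mod 4), so (15/77) = +(77/15).
Reduce top mod 15: now compute (2/15).
Pull out 2: since 15 ≡ 7 (mod 8), (2/15) = +1.
Reached (1/15) = 1. Collecting the sign flips along the way, the symbol is +1.

1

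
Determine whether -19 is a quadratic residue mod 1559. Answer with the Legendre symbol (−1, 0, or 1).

First reduce: -19 ≡ 1540 (mod 1559).
Pull out 2^2: since 1559 ≡ 7 (mod 8), (2/1559) = +1, so (2/1559)^2 = +1.
Reciprocity: 385 ≡ 1 and 1559 ≡ 3 (mod 4), so (385/1559) = +(1559/385).
Reduce top mod 385: now compute (19/385).
Reciprocity: 19 ≡ 3 and 385 ≡ 1 (mod 4), so (19/385) = +(385/19).
Reduce top mod 19: now compute (5/19).
Reciprocity: 5 ≡ 1 and 19 ≡ 3 (mod 4), so (5/19) = +(19/5).
Reduce top mod 5: now compute (4/5).
Pull out 2^2: since 5 ≡ 5 (mod 8), (2/5) = -1, so (2/5)^2 = +1.
Reached (1/5) = 1. Collecting the sign flips along the way, the symbol is +1.

1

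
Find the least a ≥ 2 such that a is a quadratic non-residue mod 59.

(2/59) = −1, so 2 is the smallest positive non-residue mod 59.

2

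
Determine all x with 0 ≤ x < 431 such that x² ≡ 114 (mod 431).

Since 431 ≡ 3 (mod 4), a square root of 114 is 114^((431+1)/4) = 114^108 mod 431.
Repeated squaring: 114^2≡66, 114^4≡46, 114^8≡392, 114^16≡228, 114^32≡264, 114^64≡305 (mod 431).
114^108 = 114^(64+32+8+4) ≡ 218 (mod 431).
Check: 218² = 47524 ≡ 114 (mod 431). The two roots are 213 and 218.

213, 218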